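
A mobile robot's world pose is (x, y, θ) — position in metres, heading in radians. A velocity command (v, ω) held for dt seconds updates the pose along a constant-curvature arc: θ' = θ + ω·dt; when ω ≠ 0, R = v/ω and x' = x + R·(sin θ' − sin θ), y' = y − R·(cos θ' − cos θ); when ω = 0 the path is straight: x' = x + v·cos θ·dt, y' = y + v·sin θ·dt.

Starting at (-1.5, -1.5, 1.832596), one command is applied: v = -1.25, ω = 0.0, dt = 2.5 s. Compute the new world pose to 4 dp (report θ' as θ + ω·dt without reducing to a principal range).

θ' = 1.8326 + 0.0·2.5 = 1.8326
ω = 0 → straight: x' = -1.5 + -1.25·cos(1.8326)·2.5 = -0.6912
y' = -1.5 + -1.25·sin(1.8326)·2.5 = -4.5185

(-0.6912, -4.5185, 1.8326)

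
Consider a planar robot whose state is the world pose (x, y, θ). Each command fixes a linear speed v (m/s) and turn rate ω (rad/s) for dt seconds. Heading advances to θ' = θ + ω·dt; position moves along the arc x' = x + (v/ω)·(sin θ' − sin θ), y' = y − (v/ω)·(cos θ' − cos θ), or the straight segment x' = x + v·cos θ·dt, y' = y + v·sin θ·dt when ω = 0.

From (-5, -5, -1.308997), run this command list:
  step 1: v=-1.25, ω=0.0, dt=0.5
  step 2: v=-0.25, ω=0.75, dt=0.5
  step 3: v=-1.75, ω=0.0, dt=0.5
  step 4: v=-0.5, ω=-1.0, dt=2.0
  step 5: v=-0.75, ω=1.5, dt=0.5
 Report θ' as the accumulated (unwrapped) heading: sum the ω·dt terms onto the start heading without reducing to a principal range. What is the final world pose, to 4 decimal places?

step 1: θ'=-1.3090 (straight) → pose (-5.1618, -4.3963, -1.3090)
step 2: θ'=-0.9340 (R=-0.3333) → pose (-5.2157, -4.2844, -0.9340)
step 3: θ'=-0.9340 (straight) → pose (-5.7360, -3.5809, -0.9340)
step 4: θ'=-2.9340 (R=0.5000) → pose (-5.4371, -2.7943, -2.9340)
step 5: θ'=-2.1840 (R=-0.5000) → pose (-5.1312, -2.5928, -2.1840)

(-5.1312, -2.5928, -2.1840)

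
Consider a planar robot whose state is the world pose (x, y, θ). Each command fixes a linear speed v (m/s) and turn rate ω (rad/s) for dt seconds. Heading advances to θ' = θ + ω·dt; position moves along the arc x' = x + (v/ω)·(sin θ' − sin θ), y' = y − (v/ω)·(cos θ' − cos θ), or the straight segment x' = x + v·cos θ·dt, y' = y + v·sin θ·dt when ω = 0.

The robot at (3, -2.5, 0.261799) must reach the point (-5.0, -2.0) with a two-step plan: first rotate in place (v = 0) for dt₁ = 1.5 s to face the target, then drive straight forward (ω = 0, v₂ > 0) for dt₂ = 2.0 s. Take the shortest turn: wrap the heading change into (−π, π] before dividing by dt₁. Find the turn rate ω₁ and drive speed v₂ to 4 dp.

heading to target = atan2(-2−-2.5, -5−3) = 3.0792
Δθ = wrap(3.0792 − 0.2618) = 2.8174; ω₁ = Δθ/dt₁ = 1.8782
distance = √((-5−3)² + (-2−-2.5)²) = 8.0156; v₂ = distance/dt₂ = 4.0078

ω₁ = 1.8782, v₂ = 4.0078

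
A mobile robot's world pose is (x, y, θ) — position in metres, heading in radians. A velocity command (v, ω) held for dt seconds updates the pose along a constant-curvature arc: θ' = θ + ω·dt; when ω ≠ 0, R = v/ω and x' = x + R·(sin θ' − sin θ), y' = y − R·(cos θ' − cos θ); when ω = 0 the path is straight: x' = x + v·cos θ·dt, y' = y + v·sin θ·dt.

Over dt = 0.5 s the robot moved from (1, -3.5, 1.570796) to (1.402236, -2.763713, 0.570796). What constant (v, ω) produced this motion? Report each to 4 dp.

Δθ = 0.570796 − 1.570796 = -1.000000
ω = Δθ/dt = -1.000000/0.5 = -2.0000
R = −Δy/(cos θ' − cos θ) = -0.8750
v = R·ω = -0.8750·-2.0000 = 1.7500

v = 1.7500, ω = -2.0000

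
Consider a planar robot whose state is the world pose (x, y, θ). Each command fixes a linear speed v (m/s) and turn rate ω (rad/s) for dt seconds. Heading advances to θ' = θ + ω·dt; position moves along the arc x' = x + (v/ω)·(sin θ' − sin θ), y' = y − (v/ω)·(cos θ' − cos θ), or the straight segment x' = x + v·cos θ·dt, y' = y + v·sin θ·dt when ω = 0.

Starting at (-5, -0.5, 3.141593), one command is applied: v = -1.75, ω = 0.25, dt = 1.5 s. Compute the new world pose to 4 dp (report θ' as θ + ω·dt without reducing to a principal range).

(-2.4361, -0.0136, 3.5166)

θ' = 3.1416 + 0.25·1.5 = 3.5166
R = v/ω = -1.75/0.25 = -7.0000
x' = -5 + -7.0000·(sin 3.5166 − sin 3.1416) = -2.4361
y' = -0.5 − -7.0000·(cos 3.5166 − cos 3.1416) = -0.0136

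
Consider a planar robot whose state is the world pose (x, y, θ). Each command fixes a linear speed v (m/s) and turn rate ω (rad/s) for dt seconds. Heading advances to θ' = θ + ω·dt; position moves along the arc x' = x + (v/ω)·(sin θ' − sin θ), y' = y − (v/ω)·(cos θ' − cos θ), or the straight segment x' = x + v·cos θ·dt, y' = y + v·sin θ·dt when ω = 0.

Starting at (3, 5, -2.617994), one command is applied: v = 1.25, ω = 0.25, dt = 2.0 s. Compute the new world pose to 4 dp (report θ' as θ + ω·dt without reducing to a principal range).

(1.2301, 3.2714, -2.1180)

θ' = -2.6180 + 0.25·2.0 = -2.1180
R = v/ω = 1.25/0.25 = 5.0000
x' = 3 + 5.0000·(sin -2.1180 − sin -2.6180) = 1.2301
y' = 5 − 5.0000·(cos -2.1180 − cos -2.6180) = 3.2714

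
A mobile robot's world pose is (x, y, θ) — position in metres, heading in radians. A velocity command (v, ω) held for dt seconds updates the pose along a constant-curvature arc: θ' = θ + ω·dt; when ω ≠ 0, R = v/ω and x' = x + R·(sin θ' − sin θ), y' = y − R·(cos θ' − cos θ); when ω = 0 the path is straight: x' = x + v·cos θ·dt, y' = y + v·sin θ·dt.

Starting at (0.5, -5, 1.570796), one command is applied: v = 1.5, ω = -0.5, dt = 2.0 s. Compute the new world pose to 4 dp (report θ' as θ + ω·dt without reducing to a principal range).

θ' = 1.5708 + -0.5·2.0 = 0.5708
R = v/ω = 1.5/-0.5 = -3.0000
x' = 0.5 + -3.0000·(sin 0.5708 − sin 1.5708) = 1.8791
y' = -5 − -3.0000·(cos 0.5708 − cos 1.5708) = -2.4756

(1.8791, -2.4756, 0.5708)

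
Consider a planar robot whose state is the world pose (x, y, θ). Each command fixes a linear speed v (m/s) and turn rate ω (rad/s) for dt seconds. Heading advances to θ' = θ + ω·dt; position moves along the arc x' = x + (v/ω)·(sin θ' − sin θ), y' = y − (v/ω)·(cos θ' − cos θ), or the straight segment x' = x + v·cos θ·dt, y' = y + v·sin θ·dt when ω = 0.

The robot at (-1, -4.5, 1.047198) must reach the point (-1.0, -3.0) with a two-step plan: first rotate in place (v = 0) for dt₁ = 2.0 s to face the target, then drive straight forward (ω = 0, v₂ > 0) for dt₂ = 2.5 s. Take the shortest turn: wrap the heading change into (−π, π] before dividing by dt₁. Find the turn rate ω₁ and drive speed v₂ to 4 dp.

ω₁ = 0.2618, v₂ = 0.6000

heading to target = atan2(-3−-4.5, -1−-1) = 1.5708
Δθ = wrap(1.5708 − 1.0472) = 0.5236; ω₁ = Δθ/dt₁ = 0.2618
distance = √((-1−-1)² + (-3−-4.5)²) = 1.5000; v₂ = distance/dt₂ = 0.6000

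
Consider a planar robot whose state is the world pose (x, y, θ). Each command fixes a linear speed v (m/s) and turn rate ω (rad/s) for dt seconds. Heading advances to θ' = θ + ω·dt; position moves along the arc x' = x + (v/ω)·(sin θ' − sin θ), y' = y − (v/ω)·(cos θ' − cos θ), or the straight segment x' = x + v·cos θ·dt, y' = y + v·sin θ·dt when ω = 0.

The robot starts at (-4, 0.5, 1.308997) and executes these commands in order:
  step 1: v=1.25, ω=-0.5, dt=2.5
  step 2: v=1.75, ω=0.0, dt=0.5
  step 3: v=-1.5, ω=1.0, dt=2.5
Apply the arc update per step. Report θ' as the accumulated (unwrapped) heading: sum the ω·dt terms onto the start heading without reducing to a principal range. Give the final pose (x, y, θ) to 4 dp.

(-1.5960, -0.3498, 2.5590)

step 1: θ'=0.0590 (R=-2.5000) → pose (-1.7326, 2.3486, 0.0590)
step 2: θ'=0.0590 (straight) → pose (-0.8591, 2.4002, 0.0590)
step 3: θ'=2.5590 (R=-1.5000) → pose (-1.5960, -0.3498, 2.5590)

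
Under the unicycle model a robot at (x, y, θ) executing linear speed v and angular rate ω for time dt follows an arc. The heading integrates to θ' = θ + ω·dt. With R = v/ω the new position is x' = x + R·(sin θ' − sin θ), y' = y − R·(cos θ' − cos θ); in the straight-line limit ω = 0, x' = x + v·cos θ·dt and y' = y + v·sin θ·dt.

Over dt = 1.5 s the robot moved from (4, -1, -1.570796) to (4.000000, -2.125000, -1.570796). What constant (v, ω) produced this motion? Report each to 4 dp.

v = 0.7500, ω = 0.0000

Δθ = -1.570796 − -1.570796 = 0.000000
ω = Δθ/dt = 0.000000/1.5 = 0.0000
ω = 0 → v = (Δx·cos θ + Δy·sin θ)/dt = 0.7500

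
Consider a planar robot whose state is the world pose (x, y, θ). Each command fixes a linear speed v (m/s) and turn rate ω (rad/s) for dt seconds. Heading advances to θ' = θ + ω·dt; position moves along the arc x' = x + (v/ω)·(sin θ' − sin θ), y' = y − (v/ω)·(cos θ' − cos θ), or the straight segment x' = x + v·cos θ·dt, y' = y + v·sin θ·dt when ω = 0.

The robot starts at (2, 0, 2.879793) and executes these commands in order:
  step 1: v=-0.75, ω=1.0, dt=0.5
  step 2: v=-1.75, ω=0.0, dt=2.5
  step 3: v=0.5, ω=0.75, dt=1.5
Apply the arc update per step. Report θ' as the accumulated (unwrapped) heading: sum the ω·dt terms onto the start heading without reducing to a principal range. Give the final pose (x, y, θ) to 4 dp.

(6.1275, 0.5175, 4.5048)

step 1: θ'=3.3798 (R=-0.7500) → pose (2.3711, -0.0044, 3.3798)
step 2: θ'=3.3798 (straight) → pose (6.6225, 1.0279, 3.3798)
step 3: θ'=4.5048 (R=0.6667) → pose (6.1275, 0.5175, 4.5048)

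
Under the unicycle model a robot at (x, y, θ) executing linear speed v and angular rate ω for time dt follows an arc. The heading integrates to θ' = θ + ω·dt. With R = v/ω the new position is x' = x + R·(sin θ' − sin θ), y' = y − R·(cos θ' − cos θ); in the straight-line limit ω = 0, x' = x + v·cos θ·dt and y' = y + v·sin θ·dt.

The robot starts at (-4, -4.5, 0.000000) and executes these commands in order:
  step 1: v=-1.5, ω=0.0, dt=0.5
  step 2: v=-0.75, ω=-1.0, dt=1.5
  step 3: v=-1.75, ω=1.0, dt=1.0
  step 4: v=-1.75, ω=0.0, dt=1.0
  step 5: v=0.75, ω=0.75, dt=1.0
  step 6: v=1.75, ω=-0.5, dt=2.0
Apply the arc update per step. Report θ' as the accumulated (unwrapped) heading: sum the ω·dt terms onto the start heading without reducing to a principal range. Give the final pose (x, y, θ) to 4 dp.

step 1: θ'=0.0000 (straight) → pose (-4.7500, -4.5000, 0.0000)
step 2: θ'=-1.5000 (R=0.7500) → pose (-5.4981, -3.8031, -1.5000)
step 3: θ'=-0.5000 (R=-1.7500) → pose (-6.4047, -2.3911, -0.5000)
step 4: θ'=-0.5000 (straight) → pose (-7.9405, -1.5521, -0.5000)
step 5: θ'=0.2500 (R=1.0000) → pose (-7.2137, -1.6434, 0.2500)
step 6: θ'=-0.7500 (R=-3.5000) → pose (-3.9620, -2.4737, -0.7500)

(-3.9620, -2.4737, -0.7500)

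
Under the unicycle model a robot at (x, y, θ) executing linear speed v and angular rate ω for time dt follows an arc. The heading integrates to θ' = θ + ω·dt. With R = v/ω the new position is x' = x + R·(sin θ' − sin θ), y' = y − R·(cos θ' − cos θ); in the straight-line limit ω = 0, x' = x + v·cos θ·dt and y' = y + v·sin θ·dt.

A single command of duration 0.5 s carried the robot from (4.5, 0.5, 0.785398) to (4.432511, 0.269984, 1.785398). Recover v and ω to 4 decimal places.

v = -0.5000, ω = 2.0000

Δθ = 1.785398 − 0.785398 = 1.000000
ω = Δθ/dt = 1.000000/0.5 = 2.0000
R = −Δy/(cos θ' − cos θ) = -0.2500
v = R·ω = -0.2500·2.0000 = -0.5000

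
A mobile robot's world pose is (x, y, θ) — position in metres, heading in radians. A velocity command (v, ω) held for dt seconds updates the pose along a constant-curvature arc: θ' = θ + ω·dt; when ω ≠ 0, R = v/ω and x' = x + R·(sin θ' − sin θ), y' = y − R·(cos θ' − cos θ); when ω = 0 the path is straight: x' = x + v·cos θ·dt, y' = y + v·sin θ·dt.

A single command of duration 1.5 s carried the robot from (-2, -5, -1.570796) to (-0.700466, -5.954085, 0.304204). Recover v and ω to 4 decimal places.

v = 1.2500, ω = 1.2500

Δθ = 0.304204 − -1.570796 = 1.875000
ω = Δθ/dt = 1.875000/1.5 = 1.2500
R = Δx/(sin θ' − sin θ) = 1.0000
v = R·ω = 1.0000·1.2500 = 1.2500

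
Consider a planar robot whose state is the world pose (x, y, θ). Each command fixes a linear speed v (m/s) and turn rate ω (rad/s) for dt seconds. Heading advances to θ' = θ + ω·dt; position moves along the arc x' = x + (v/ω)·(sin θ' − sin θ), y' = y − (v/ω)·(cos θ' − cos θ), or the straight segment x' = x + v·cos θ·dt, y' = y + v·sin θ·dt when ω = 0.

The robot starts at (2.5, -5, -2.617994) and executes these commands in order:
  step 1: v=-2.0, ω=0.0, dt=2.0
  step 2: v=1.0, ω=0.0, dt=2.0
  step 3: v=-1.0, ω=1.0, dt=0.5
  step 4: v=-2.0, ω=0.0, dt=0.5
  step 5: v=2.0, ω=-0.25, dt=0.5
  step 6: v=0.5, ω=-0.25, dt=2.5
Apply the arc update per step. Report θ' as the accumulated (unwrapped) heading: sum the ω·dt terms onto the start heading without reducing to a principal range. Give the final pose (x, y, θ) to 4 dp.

(3.5096, -4.2998, -2.8680)

step 1: θ'=-2.6180 (straight) → pose (5.9641, -3.0000, -2.6180)
step 2: θ'=-2.6180 (straight) → pose (4.2321, -4.0000, -2.6180)
step 3: θ'=-2.1180 (R=-1.0000) → pose (4.5860, -3.6543, -2.1180)
step 4: θ'=-2.1180 (straight) → pose (5.1063, -2.8003, -2.1180)
step 5: θ'=-2.2430 (R=-8.0000) → pose (4.5341, -3.6196, -2.2430)
step 6: θ'=-2.8680 (R=-2.0000) → pose (3.5096, -4.2998, -2.8680)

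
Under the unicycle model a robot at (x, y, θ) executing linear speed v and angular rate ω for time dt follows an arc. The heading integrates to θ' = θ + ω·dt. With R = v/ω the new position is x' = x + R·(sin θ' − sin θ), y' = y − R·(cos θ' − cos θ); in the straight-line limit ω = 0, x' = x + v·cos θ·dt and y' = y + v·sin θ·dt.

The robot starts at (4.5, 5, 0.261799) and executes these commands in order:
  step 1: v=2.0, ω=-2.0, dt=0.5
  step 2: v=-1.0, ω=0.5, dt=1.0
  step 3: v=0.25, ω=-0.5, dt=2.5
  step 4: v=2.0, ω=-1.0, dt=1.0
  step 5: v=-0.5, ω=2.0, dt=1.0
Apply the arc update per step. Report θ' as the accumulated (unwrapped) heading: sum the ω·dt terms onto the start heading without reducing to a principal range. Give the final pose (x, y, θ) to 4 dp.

(4.1260, 3.4595, -0.4882)

step 1: θ'=-0.7382 (R=-1.0000) → pose (5.4318, 4.7738, -0.7382)
step 2: θ'=-0.2382 (R=-2.0000) → pose (4.5578, 5.2379, -0.2382)
step 3: θ'=-1.4882 (R=-0.5000) → pose (4.9381, 4.7933, -1.4882)
step 4: θ'=-2.4882 (R=-2.0000) → pose (4.1607, 3.0402, -2.4882)
step 5: θ'=-0.4882 (R=-0.2500) → pose (4.1260, 3.4595, -0.4882)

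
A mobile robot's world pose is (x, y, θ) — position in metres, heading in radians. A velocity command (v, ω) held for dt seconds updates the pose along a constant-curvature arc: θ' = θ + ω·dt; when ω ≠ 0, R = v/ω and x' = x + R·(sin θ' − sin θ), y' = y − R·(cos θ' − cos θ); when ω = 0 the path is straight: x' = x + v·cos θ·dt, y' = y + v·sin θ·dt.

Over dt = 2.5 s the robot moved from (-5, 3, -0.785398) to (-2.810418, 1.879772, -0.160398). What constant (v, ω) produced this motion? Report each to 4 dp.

Δθ = -0.160398 − -0.785398 = 0.625000
ω = Δθ/dt = 0.625000/2.5 = 0.2500
R = Δx/(sin θ' − sin θ) = 4.0000
v = R·ω = 4.0000·0.2500 = 1.0000

v = 1.0000, ω = 0.2500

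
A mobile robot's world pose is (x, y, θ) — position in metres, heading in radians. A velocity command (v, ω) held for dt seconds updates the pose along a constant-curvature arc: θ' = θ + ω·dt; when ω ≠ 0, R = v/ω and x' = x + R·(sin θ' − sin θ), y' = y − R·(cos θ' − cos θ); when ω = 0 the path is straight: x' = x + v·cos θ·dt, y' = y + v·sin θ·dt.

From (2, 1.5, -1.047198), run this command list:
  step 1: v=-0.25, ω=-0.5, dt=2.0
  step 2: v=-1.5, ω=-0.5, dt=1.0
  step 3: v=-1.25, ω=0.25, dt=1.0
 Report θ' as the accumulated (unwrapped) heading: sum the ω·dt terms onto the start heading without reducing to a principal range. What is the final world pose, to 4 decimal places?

step 1: θ'=-2.0472 (R=0.5000) → pose (1.9887, 1.9793, -2.0472)
step 2: θ'=-2.5472 (R=3.0000) → pose (2.9746, 3.0890, -2.5472)
step 3: θ'=-2.2972 (R=-5.0000) → pose (3.9124, 3.9105, -2.2972)

(3.9124, 3.9105, -2.2972)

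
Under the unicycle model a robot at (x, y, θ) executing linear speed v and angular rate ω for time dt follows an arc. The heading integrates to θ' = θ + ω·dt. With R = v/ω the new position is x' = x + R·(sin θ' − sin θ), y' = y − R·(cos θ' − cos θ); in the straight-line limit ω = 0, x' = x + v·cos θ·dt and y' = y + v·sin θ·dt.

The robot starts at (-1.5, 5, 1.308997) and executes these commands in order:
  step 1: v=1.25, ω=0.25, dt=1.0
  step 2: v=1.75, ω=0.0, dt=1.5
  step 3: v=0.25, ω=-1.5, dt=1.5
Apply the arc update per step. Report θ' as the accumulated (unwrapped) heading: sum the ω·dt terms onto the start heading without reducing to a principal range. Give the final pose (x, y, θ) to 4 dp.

(-1.0261, 8.9864, -0.6910)

step 1: θ'=1.5590 (R=5.0000) → pose (-1.3300, 6.2351, 1.5590)
step 2: θ'=1.5590 (straight) → pose (-1.2990, 8.8599, 1.5590)
step 3: θ'=-0.6910 (R=-0.1667) → pose (-1.0261, 8.9864, -0.6910)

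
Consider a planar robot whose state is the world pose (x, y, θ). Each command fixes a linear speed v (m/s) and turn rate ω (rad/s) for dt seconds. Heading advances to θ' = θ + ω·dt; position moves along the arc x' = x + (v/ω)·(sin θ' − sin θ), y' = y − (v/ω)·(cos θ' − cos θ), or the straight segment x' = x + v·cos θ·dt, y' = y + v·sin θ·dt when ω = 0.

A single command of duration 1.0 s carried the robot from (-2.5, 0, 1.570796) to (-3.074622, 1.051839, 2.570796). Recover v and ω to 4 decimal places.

v = 1.2500, ω = 1.0000

Δθ = 2.570796 − 1.570796 = 1.000000
ω = Δθ/dt = 1.000000/1.0 = 1.0000
R = −Δy/(cos θ' − cos θ) = 1.2500
v = R·ω = 1.2500·1.0000 = 1.2500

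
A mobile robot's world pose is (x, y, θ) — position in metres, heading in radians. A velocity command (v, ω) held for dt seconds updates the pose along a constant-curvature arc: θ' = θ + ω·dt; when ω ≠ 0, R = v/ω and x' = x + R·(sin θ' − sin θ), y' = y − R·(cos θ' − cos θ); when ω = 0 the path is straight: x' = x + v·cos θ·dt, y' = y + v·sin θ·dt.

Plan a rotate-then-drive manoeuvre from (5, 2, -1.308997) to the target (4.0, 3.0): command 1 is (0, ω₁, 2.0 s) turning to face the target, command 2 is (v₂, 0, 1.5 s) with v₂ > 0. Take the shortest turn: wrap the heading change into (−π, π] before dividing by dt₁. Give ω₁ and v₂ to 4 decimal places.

heading to target = atan2(3−2, 4−5) = 2.3562
Δθ = wrap(2.3562 − -1.3090) = -2.6180; ω₁ = Δθ/dt₁ = -1.3090
distance = √((4−5)² + (3−2)²) = 1.4142; v₂ = distance/dt₂ = 0.9428

ω₁ = -1.3090, v₂ = 0.9428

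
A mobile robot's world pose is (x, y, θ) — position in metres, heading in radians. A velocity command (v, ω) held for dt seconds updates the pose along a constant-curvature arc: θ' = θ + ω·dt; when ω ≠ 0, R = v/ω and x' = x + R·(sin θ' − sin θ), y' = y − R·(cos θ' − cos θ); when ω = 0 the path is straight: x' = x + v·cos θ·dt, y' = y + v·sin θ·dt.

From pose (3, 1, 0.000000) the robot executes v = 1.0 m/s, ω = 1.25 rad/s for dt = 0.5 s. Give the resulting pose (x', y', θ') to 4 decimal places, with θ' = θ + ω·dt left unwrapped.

(3.4681, 1.1512, 0.6250)

θ' = 0.0000 + 1.25·0.5 = 0.6250
R = v/ω = 1.0/1.25 = 0.8000
x' = 3 + 0.8000·(sin 0.6250 − sin 0.0000) = 3.4681
y' = 1 − 0.8000·(cos 0.6250 − cos 0.0000) = 1.1512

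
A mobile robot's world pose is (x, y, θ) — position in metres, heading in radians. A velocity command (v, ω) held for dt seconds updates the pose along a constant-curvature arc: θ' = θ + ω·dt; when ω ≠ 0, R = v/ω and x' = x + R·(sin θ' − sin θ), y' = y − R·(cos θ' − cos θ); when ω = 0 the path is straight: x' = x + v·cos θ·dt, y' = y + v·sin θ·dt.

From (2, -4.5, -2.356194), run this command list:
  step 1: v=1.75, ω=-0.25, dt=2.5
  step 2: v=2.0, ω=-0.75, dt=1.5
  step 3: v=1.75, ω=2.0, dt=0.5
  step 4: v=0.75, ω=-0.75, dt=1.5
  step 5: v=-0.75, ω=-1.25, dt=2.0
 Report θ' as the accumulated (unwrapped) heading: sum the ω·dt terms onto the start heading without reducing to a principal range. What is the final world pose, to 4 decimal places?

step 1: θ'=-2.9812 (R=-7.0000) → pose (-1.8318, -6.4604, -2.9812)
step 2: θ'=-4.1062 (R=-2.6667) → pose (-4.4492, -5.3473, -4.1062)
step 3: θ'=-3.1062 (R=0.8750) → pose (-5.1993, -4.9714, -3.1062)
step 4: θ'=-4.2312 (R=-1.0000) → pose (-6.1211, -4.4348, -4.2312)
step 5: θ'=-6.7312 (R=0.6000) → pose (-6.9129, -5.2533, -6.7312)

(-6.9129, -5.2533, -6.7312)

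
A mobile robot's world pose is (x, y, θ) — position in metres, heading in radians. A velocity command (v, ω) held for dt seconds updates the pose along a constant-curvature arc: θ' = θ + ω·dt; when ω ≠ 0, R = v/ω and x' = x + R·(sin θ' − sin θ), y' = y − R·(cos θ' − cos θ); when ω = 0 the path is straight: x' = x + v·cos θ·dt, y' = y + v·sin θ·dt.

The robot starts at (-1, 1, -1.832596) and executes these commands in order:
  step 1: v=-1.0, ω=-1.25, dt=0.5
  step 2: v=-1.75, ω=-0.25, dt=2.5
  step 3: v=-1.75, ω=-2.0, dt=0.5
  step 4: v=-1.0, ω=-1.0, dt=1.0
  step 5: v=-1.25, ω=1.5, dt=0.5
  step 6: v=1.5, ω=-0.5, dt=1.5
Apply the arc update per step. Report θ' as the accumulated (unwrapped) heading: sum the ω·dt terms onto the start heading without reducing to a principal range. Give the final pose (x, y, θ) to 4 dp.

step 1: θ'=-2.4576 (R=0.8000) → pose (-0.7328, 1.4130, -2.4576)
step 2: θ'=-3.0826 (R=7.0000) → pose (3.2778, 2.9754, -3.0826)
step 3: θ'=-4.0826 (R=0.8750) → pose (4.0365, 2.6173, -4.0826)
step 4: θ'=-5.0826 (R=1.0000) → pose (4.1606, 1.6665, -5.0826)
step 5: θ'=-4.3326 (R=-0.8333) → pose (4.1635, 1.0561, -4.3326)
step 6: θ'=-5.0826 (R=-3.0000) → pose (4.1530, 3.2537, -5.0826)

(4.1530, 3.2537, -5.0826)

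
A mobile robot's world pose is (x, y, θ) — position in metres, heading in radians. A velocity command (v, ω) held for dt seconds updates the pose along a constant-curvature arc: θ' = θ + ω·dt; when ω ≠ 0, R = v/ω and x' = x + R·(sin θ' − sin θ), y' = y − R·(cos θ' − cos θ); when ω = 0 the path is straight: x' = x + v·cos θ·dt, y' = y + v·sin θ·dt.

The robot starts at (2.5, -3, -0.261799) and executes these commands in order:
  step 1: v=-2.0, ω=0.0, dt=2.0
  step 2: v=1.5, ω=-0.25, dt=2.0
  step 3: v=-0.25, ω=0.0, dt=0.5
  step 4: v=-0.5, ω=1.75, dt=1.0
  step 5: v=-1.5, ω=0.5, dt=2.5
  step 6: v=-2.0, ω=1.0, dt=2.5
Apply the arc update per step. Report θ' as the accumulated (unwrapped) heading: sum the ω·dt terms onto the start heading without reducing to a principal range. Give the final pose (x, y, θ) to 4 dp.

(4.4175, -5.5999, 4.7382)

step 1: θ'=-0.2618 (straight) → pose (-1.3637, -1.9647, -0.2618)
step 2: θ'=-0.7618 (R=-6.0000) → pose (1.2247, -3.4187, -0.7618)
step 3: θ'=-0.7618 (straight) → pose (1.1343, -3.3324, -0.7618)
step 4: θ'=0.9882 (R=-0.2857) → pose (0.6985, -3.3820, 0.9882)
step 5: θ'=2.2382 (R=-3.0000) → pose (0.8473, -6.8894, 2.2382)
step 6: θ'=4.7382 (R=-2.0000) → pose (4.4175, -5.5999, 4.7382)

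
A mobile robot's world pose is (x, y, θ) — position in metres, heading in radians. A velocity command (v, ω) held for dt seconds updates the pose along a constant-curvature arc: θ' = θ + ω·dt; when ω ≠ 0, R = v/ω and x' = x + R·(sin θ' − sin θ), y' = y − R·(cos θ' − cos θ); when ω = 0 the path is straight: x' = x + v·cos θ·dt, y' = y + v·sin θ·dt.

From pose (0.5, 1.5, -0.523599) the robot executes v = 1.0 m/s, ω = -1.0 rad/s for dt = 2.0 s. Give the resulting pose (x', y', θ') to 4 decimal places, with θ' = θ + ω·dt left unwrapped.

θ' = -0.5236 + -1.0·2.0 = -2.5236
R = v/ω = 1.0/-1.0 = -1.0000
x' = 0.5 + -1.0000·(sin -2.5236 − sin -0.5236) = 0.5794
y' = 1.5 − -1.0000·(cos -2.5236 − cos -0.5236) = -0.1811

(0.5794, -0.1811, -2.5236)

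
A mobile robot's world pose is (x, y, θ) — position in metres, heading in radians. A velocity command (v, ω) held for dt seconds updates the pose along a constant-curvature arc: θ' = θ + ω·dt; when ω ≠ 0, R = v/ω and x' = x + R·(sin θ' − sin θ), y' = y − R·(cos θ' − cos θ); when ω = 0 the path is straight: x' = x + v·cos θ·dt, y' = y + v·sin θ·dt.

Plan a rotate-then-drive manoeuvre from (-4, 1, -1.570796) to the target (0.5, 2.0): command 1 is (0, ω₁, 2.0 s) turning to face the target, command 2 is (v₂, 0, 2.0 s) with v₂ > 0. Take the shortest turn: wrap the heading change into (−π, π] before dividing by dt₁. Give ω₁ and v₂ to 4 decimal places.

heading to target = atan2(2−1, 0.5−-4) = 0.2187
Δθ = wrap(0.2187 − -1.5708) = 1.7895; ω₁ = Δθ/dt₁ = 0.8947
distance = √((0.5−-4)² + (2−1)²) = 4.6098; v₂ = distance/dt₂ = 2.3049

ω₁ = 0.8947, v₂ = 2.3049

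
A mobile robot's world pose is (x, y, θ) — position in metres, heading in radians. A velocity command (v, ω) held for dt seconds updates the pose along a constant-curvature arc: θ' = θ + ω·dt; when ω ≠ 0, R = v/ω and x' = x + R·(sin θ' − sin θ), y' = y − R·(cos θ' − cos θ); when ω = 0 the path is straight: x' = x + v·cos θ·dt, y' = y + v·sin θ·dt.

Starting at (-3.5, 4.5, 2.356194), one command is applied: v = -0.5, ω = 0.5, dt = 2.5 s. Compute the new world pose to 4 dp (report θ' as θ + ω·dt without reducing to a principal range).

(-2.3448, 4.3131, 3.6062)

θ' = 2.3562 + 0.5·2.5 = 3.6062
R = v/ω = -0.5/0.5 = -1.0000
x' = -3.5 + -1.0000·(sin 3.6062 − sin 2.3562) = -2.3448
y' = 4.5 − -1.0000·(cos 3.6062 − cos 2.3562) = 4.3131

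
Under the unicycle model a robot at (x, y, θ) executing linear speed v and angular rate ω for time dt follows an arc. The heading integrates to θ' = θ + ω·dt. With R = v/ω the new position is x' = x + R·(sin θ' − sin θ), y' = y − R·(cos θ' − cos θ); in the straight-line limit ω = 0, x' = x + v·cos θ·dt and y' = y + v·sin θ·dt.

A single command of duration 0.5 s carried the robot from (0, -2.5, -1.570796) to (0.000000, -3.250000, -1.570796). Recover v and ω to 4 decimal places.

Δθ = -1.570796 − -1.570796 = 0.000000
ω = Δθ/dt = 0.000000/0.5 = 0.0000
ω = 0 → v = (Δx·cos θ + Δy·sin θ)/dt = 1.5000

v = 1.5000, ω = 0.0000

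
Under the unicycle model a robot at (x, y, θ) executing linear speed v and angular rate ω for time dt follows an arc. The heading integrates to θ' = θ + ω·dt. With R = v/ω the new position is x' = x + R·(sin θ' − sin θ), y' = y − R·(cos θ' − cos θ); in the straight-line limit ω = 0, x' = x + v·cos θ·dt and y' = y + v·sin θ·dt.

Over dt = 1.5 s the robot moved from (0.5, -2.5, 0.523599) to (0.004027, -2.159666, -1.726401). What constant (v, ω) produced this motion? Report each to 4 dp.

v = -0.5000, ω = -1.5000

Δθ = -1.726401 − 0.523599 = -2.250000
ω = Δθ/dt = -2.250000/1.5 = -1.5000
R = Δx/(sin θ' − sin θ) = 0.3333
v = R·ω = 0.3333·-1.5000 = -0.5000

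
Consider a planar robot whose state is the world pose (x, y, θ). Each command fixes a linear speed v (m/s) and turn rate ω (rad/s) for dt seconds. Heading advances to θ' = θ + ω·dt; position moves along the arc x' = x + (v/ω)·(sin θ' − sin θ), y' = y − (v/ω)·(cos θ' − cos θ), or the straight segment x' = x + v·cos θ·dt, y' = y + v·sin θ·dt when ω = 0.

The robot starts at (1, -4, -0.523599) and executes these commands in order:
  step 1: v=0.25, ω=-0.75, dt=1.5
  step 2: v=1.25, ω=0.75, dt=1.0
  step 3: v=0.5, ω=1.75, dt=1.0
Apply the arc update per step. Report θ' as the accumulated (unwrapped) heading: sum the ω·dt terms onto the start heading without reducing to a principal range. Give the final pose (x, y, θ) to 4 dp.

step 1: θ'=-1.6486 (R=-0.3333) → pose (1.1657, -4.3146, -1.6486)
step 2: θ'=-0.8986 (R=1.6667) → pose (1.5232, -5.4820, -0.8986)
step 3: θ'=0.8514 (R=0.2857) → pose (1.9617, -5.4923, 0.8514)

(1.9617, -5.4923, 0.8514)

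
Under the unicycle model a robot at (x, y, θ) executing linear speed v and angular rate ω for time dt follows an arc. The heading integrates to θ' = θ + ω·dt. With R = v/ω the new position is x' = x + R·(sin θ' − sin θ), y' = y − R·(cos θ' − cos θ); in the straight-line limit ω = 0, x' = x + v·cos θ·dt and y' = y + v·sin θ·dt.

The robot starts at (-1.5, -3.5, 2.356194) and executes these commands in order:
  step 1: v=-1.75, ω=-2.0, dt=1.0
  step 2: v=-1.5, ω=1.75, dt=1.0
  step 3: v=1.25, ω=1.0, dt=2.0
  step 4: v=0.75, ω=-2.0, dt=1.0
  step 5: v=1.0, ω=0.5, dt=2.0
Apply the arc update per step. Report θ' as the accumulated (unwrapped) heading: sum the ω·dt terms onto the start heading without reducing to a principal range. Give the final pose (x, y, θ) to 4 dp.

step 1: θ'=0.3562 (R=0.8750) → pose (-1.8136, -4.9388, 0.3562)
step 2: θ'=2.1062 (R=-0.8571) → pose (-2.2519, -6.1794, 2.1062)
step 3: θ'=4.1062 (R=1.2500) → pose (-4.3543, -6.1050, 4.1062)
step 4: θ'=2.1062 (R=-0.3750) → pose (-4.9850, -6.0826, 2.1062)
step 5: θ'=3.1062 (R=2.0000) → pose (-6.6343, -5.1043, 3.1062)

(-6.6343, -5.1043, 3.1062)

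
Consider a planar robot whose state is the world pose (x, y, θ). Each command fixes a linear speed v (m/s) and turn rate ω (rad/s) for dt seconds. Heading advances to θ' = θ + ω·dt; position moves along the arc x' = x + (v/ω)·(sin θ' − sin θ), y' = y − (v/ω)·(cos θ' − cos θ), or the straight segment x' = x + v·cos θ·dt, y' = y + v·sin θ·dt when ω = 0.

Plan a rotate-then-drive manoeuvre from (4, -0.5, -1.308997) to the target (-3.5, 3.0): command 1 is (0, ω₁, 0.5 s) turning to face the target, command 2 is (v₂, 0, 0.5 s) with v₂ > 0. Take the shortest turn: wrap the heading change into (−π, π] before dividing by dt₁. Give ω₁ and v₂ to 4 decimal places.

ω₁ = -4.5384, v₂ = 16.5529

heading to target = atan2(3−-0.5, -3.5−4) = 2.7050
Δθ = wrap(2.7050 − -1.3090) = -2.2692; ω₁ = Δθ/dt₁ = -4.5384
distance = √((-3.5−4)² + (3−-0.5)²) = 8.2765; v₂ = distance/dt₂ = 16.5529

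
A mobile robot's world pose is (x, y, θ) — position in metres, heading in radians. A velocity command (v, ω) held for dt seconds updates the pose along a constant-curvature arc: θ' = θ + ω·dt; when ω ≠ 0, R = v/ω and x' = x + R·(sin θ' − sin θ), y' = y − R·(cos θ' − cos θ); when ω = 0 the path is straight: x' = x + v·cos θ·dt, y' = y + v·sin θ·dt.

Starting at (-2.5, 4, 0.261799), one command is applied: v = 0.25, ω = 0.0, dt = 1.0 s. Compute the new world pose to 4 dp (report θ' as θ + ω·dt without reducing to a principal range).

θ' = 0.2618 + 0.0·1.0 = 0.2618
ω = 0 → straight: x' = -2.5 + 0.25·cos(0.2618)·1.0 = -2.2585
y' = 4 + 0.25·sin(0.2618)·1.0 = 4.0647

(-2.2585, 4.0647, 0.2618)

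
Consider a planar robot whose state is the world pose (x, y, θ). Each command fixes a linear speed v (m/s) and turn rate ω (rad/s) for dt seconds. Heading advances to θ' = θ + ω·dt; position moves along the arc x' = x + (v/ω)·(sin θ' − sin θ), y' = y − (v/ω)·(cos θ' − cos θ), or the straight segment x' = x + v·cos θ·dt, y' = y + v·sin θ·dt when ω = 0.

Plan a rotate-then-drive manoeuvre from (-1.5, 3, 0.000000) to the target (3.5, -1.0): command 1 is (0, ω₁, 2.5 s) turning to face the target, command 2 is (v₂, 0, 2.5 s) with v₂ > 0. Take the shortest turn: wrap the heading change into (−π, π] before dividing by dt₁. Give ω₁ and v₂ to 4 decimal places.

ω₁ = -0.2699, v₂ = 2.5612

heading to target = atan2(-1−3, 3.5−-1.5) = -0.6747
Δθ = wrap(-0.6747 − 0.0000) = -0.6747; ω₁ = Δθ/dt₁ = -0.2699
distance = √((3.5−-1.5)² + (-1−3)²) = 6.4031; v₂ = distance/dt₂ = 2.5612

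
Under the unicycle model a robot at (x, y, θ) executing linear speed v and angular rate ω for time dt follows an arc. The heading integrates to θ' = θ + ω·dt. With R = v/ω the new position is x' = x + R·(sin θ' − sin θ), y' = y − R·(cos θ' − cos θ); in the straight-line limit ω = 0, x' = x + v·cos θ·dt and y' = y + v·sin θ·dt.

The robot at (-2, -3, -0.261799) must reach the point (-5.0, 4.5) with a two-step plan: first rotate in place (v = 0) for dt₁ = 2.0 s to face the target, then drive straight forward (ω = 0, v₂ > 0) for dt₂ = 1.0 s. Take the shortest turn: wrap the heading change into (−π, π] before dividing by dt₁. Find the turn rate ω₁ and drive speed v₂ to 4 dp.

ω₁ = 1.1066, v₂ = 8.0777

heading to target = atan2(4.5−-3, -5−-2) = 1.9513
Δθ = wrap(1.9513 − -0.2618) = 2.2131; ω₁ = Δθ/dt₁ = 1.1066
distance = √((-5−-2)² + (4.5−-3)²) = 8.0777; v₂ = distance/dt₂ = 8.0777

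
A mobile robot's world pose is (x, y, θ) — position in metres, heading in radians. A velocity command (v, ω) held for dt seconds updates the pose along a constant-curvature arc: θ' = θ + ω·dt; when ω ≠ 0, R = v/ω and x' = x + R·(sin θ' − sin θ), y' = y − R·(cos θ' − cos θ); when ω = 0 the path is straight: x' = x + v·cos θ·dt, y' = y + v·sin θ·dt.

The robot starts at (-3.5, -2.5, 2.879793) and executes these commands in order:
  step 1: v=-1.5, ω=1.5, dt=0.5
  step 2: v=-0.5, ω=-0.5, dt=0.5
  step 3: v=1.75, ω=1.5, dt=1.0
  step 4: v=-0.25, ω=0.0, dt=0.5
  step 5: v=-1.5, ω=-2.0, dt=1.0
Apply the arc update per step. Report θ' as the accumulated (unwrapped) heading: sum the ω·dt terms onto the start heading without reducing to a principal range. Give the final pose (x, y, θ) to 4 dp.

step 1: θ'=3.6298 (R=-1.0000) → pose (-2.7721, -2.4173, 3.6298)
step 2: θ'=3.3798 (R=1.0000) → pose (-2.5391, -2.3287, 3.3798)
step 3: θ'=4.8798 (R=1.1667) → pose (-3.4141, -3.6568, 4.8798)
step 4: θ'=4.8798 (straight) → pose (-3.4350, -3.5335, 4.8798)
step 5: θ'=2.8798 (R=0.7500) → pose (-2.5013, -2.6841, 2.8798)

(-2.5013, -2.6841, 2.8798)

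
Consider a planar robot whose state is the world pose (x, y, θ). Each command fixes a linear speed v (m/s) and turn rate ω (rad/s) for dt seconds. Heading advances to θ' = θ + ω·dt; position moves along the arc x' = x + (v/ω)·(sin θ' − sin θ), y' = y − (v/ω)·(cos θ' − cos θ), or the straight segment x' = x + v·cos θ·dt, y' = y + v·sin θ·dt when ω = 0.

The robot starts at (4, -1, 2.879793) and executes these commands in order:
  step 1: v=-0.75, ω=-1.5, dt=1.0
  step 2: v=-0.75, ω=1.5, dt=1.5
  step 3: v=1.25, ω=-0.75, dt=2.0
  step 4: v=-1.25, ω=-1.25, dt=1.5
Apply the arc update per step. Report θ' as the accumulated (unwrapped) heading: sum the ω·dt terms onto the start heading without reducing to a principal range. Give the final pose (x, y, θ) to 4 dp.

step 1: θ'=1.3798 (R=0.5000) → pose (4.3615, -1.5779, 1.3798)
step 2: θ'=3.6298 (R=-0.5000) → pose (5.0869, -2.1144, 3.6298)
step 3: θ'=2.1298 (R=-1.6667) → pose (2.8922, -1.5263, 2.1298)
step 4: θ'=0.2548 (R=1.0000) → pose (2.2965, -3.0244, 0.2548)

(2.2965, -3.0244, 0.2548)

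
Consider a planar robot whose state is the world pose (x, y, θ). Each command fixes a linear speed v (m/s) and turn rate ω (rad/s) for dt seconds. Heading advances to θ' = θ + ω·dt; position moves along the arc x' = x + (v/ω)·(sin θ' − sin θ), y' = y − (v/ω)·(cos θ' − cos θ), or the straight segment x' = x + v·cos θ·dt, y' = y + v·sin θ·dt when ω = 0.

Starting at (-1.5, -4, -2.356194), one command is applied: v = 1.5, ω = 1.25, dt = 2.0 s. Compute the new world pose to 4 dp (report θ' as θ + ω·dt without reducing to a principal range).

(-0.4795, -6.0361, 0.1438)

θ' = -2.3562 + 1.25·2.0 = 0.1438
R = v/ω = 1.5/1.25 = 1.2000
x' = -1.5 + 1.2000·(sin 0.1438 − sin -2.3562) = -0.4795
y' = -4 − 1.2000·(cos 0.1438 − cos -2.3562) = -6.0361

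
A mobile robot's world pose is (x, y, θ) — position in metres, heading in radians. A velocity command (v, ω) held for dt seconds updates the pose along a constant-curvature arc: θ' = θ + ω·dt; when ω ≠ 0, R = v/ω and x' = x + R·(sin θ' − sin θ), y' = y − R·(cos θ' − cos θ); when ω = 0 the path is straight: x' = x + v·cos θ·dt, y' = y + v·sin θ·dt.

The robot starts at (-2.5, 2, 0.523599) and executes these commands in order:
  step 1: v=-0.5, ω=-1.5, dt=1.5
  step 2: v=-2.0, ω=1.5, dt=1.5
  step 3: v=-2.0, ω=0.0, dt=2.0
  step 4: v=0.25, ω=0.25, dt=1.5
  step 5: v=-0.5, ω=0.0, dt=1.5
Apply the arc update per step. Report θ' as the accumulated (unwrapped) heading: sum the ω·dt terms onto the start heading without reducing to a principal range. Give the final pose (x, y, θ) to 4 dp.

step 1: θ'=-1.7264 (R=0.3333) → pose (-2.9960, 2.3403, -1.7264)
step 2: θ'=0.5236 (R=-1.3333) → pose (-4.9799, 3.7017, 0.5236)
step 3: θ'=0.5236 (straight) → pose (-8.4440, 1.7017, 0.5236)
step 4: θ'=0.8986 (R=1.0000) → pose (-8.1615, 1.9450, 0.8986)
step 5: θ'=0.8986 (straight) → pose (-8.6285, 1.3581, 0.8986)

(-8.6285, 1.3581, 0.8986)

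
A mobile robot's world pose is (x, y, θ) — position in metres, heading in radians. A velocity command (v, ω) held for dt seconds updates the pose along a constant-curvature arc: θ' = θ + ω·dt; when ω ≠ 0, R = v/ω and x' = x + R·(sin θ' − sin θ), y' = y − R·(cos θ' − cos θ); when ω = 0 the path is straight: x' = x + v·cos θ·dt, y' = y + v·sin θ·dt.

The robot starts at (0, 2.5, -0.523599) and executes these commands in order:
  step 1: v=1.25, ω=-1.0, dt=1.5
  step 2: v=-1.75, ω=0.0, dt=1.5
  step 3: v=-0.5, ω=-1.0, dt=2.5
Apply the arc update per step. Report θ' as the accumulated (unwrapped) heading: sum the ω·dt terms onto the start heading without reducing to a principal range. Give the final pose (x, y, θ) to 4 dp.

(2.5882, 3.1062, -4.5236)

step 1: θ'=-2.0236 (R=-1.2500) → pose (0.4990, 0.8706, -2.0236)
step 2: θ'=-2.0236 (straight) → pose (1.6474, 3.2311, -2.0236)
step 3: θ'=-4.5236 (R=0.5000) → pose (2.5882, 3.1062, -4.5236)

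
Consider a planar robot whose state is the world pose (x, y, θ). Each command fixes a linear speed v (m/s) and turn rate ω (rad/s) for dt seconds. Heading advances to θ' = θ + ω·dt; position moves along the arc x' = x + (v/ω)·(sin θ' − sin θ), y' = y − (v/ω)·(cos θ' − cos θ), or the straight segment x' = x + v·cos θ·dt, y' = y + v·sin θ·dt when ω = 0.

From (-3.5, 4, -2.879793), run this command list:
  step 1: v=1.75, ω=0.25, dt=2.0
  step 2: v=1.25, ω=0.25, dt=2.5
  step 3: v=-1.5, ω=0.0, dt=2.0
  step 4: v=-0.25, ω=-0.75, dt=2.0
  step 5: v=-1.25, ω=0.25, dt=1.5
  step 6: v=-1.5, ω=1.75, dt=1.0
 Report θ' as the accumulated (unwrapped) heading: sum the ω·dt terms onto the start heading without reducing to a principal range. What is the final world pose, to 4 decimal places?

(-4.6579, 4.1523, -1.1298)

step 1: θ'=-2.3798 (R=7.0000) → pose (-6.5198, 2.3037, -2.3798)
step 2: θ'=-1.7548 (R=5.0000) → pose (-7.9843, -0.3995, -1.7548)
step 3: θ'=-1.7548 (straight) → pose (-7.4354, 2.5499, -1.7548)
step 4: θ'=-3.2548 (R=0.3333) → pose (-7.0701, 2.8201, -3.2548)
step 5: θ'=-2.8798 (R=-5.0000) → pose (-5.2112, 2.9585, -2.8798)
step 6: θ'=-1.1298 (R=-0.8571) → pose (-4.6579, 4.1523, -1.1298)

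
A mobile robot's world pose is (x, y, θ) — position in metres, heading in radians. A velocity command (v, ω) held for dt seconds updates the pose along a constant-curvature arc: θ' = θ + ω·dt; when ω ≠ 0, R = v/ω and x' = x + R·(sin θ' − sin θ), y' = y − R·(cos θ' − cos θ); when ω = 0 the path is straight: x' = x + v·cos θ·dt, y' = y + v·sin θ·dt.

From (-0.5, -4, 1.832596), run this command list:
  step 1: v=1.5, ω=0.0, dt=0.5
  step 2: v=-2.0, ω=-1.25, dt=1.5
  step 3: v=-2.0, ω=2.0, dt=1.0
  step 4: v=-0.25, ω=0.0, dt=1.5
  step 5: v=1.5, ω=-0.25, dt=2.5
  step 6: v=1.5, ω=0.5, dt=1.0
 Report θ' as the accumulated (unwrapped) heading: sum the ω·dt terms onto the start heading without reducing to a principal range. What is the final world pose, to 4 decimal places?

step 1: θ'=1.8326 (straight) → pose (-0.6941, -3.2756, 1.8326)
step 2: θ'=-0.0424 (R=1.6000) → pose (-2.3074, -5.2882, -0.0424)
step 3: θ'=1.9576 (R=-1.0000) → pose (-3.2759, -6.6646, 1.9576)
step 4: θ'=1.9576 (straight) → pose (-3.1345, -7.0119, 1.9576)
step 5: θ'=1.3326 (R=-6.0000) → pose (-3.4083, -3.3328, 1.3326)
step 6: θ'=1.8326 (R=3.0000) → pose (-3.4258, -1.8484, 1.8326)

(-3.4258, -1.8484, 1.8326)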